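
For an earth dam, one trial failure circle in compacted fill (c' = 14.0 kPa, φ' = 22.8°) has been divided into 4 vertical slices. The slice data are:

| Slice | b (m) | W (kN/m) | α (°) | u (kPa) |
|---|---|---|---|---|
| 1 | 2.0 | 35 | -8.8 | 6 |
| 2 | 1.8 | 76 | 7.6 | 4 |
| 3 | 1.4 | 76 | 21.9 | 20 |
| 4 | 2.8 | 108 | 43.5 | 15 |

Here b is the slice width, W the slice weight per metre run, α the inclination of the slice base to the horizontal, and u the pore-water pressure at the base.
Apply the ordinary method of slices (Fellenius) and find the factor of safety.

Ordinary method of slices: FS = Σ[c'·Δl_i + (W_i cosα_i − u_i·Δl_i)·tanφ'] / Σ W_i sinα_i, with Δl_i = b_i / cosα_i.
Slice 1: Δl = 2.0/cos(-8.8°) = 2.024 m; N'_1 = 35·cos(-8.8°) − 6·2.024 = 22.4; c'Δl = 28.33; W sinα = -5.4
Slice 2: Δl = 1.8/cos7.6° = 1.816 m; N'_2 = 76·cos7.6° − 4·1.816 = 68.1; c'Δl = 25.42; W sinα = 10.1
Slice 3: Δl = 1.4/cos21.9° = 1.509 m; N'_3 = 76·cos21.9° − 20·1.509 = 40.3; c'Δl = 21.12; W sinα = 28.3
Slice 4: Δl = 2.8/cos43.5° = 3.860 m; N'_4 = 108·cos43.5° − 15·3.860 = 20.4; c'Δl = 54.04; W sinα = 74.3
Σc'Δl = 128.9 kN/m; ΣN' = 151.3 kN/m; ΣW sinα = 107.4 kN/m
Resisting = 128.9 + 151.3·tan22.8° = 128.9 + 63.6 = 192.5 kN/m
FS = 192.5 / 107.4 = 1.793

FS = 1.79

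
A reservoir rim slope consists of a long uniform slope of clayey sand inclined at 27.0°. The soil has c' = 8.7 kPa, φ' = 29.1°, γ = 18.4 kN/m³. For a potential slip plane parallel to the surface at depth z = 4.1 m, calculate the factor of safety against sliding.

For an infinite slope with a slip plane parallel to the surface (no pore pressure): FS = [c' + γz cos²β tanφ'] / [γz sinβ cosβ].
γz = 18.4·4.1 = 75.44 kN/m²
Numerator = 8.7 + 75.44·cos²27.0°·tan29.1° = 8.7 + 75.44·0.7939·0.5566 = 42.035 kPa
Denominator = 75.44·sin27.0°·cos27.0° = 75.44·0.4540·0.8910 = 30.516 kPa
FS = 42.035 / 30.516 = 1.377

FS = 1.38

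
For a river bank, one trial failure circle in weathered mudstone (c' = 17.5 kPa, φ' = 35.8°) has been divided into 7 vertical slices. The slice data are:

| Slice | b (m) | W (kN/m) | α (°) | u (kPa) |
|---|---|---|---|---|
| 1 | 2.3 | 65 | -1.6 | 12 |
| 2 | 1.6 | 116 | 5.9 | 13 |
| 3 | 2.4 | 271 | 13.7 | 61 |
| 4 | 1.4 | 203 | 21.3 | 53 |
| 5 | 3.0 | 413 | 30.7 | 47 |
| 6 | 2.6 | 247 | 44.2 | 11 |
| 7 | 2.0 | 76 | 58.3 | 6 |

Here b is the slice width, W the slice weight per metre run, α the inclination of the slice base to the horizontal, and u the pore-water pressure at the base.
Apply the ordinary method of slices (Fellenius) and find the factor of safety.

Ordinary method of slices: FS = Σ[c'·Δl_i + (W_i cosα_i − u_i·Δl_i)·tanφ'] / Σ W_i sinα_i, with Δl_i = b_i / cosα_i.
Slice 1: Δl = 2.3/cos(-1.6°) = 2.301 m; N'_1 = 65·cos(-1.6°) − 12·2.301 = 37.4; c'Δl = 40.27; W sinα = -1.8
Slice 2: Δl = 1.6/cos5.9° = 1.609 m; N'_2 = 116·cos5.9° − 13·1.609 = 94.5; c'Δl = 28.15; W sinα = 11.9
Slice 3: Δl = 2.4/cos13.7° = 2.470 m; N'_3 = 271·cos13.7° − 61·2.470 = 112.6; c'Δl = 43.23; W sinα = 64.2
Slice 4: Δl = 1.4/cos21.3° = 1.503 m; N'_4 = 203·cos21.3° − 53·1.503 = 109.5; c'Δl = 26.30; W sinα = 73.7
Slice 5: Δl = 3.0/cos30.7° = 3.489 m; N'_5 = 413·cos30.7° − 47·3.489 = 191.1; c'Δl = 61.06; W sinα = 210.9
Slice 6: Δl = 2.6/cos44.2° = 3.627 m; N'_6 = 247·cos44.2° − 11·3.627 = 137.2; c'Δl = 63.47; W sinα = 172.2
Slice 7: Δl = 2.0/cos58.3° = 3.806 m; N'_7 = 76·cos58.3° − 6·3.806 = 17.1; c'Δl = 66.61; W sinα = 64.7
Σc'Δl = 329.1 kN/m; ΣN' = 699.4 kN/m; ΣW sinα = 595.7 kN/m
Resisting = 329.1 + 699.4·tan35.8° = 329.1 + 504.4 = 833.5 kN/m
FS = 833.5 / 595.7 = 1.399

FS = 1.40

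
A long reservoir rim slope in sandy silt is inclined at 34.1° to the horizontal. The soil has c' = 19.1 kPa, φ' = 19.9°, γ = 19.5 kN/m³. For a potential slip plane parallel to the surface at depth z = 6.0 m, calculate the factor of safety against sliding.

FS = 0.89

For an infinite slope with a slip plane parallel to the surface (no pore pressure): FS = [c' + γz cos²β tanφ'] / [γz sinβ cosβ].
γz = 19.5·6.0 = 117.00 kN/m²
Numerator = 19.1 + 117.00·cos²34.1°·tan19.9° = 19.1 + 117.00·0.6857·0.3620 = 48.141 kPa
Denominator = 117.00·sin34.1°·cos34.1° = 117.00·0.5606·0.8281 = 54.316 kPa
FS = 48.141 / 54.316 = 0.886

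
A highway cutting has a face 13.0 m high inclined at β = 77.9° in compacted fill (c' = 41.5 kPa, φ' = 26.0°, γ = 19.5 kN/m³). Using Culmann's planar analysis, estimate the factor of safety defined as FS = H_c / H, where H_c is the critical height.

FS = 1.50

H_c = (4c'/γ) · sinβ cosφ' / [1 − cos(β − φ')]
    = (4·41.5/19.5) · sin77.9°·cos26.0° / [1 − cos51.9°]
    = 8.513 · 0.8788 / 0.3830 = 19.54 m
FS = H_c / H = 19.54 / 13.0 = 1.503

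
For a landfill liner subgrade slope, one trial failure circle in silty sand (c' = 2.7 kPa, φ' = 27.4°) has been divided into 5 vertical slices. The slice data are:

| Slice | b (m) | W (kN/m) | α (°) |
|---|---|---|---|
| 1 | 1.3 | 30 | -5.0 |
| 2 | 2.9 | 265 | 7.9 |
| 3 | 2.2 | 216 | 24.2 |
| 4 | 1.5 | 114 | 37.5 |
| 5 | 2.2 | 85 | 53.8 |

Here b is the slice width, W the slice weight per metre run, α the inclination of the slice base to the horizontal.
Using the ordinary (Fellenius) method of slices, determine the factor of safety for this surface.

FS = 1.38

Ordinary method of slices: FS = Σ[c'·Δl_i + (W_i cosα_i)·tanφ'] / Σ W_i sinα_i, with Δl_i = b_i / cosα_i.
Slice 1: Δl = 1.3/cos(-5.0°) = 1.305 m; N'_1 = 30·cos(-5.0°) = 29.9; c'Δl = 3.52; W sinα = -2.6
Slice 2: Δl = 2.9/cos7.9° = 2.928 m; N'_2 = 265·cos7.9° = 262.5; c'Δl = 7.91; W sinα = 36.4
Slice 3: Δl = 2.2/cos24.2° = 2.412 m; N'_3 = 216·cos24.2° = 197.0; c'Δl = 6.51; W sinα = 88.5
Slice 4: Δl = 1.5/cos37.5° = 1.891 m; N'_4 = 114·cos37.5° = 90.4; c'Δl = 5.10; W sinα = 69.4
Slice 5: Δl = 2.2/cos53.8° = 3.725 m; N'_5 = 85·cos53.8° = 50.2; c'Δl = 10.06; W sinα = 68.6
Σc'Δl = 33.1 kN/m; ΣN' = 630.0 kN/m; ΣW sinα = 260.3 kN/m
Resisting = 33.1 + 630.0·tan27.4° = 33.1 + 326.6 = 359.7 kN/m
FS = 359.7 / 260.3 = 1.382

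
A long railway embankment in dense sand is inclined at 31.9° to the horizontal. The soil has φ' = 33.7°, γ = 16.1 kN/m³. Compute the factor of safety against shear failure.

FS = 1.07

For a dry cohesionless infinite slope the factor of safety is FS = tanφ' / tanβ.
FS = tan33.7° / tan31.9° = 0.6669 / 0.6224 = 1.071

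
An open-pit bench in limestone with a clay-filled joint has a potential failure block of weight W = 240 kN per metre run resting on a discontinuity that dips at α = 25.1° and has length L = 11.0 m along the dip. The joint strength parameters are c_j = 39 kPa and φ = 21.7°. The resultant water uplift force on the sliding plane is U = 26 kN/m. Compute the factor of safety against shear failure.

FS = 4.96

Resolving the block weight along and normal to the plane and applying the Mohr–Coulomb strength on the joint:
N' = W cosα − U = 240·cos25.1° − 26 = 191.3 kN/m
Driving force T = W sinα = 240·sin25.1° = 101.8 kN/m
Resisting force R = c_j·L + N'·tanφ = 39·11.0 + 191.3·tan21.7° = 429.0 + 76.1 = 505.1 kN/m
FS = R / T = 505.1 / 101.8 = 4.962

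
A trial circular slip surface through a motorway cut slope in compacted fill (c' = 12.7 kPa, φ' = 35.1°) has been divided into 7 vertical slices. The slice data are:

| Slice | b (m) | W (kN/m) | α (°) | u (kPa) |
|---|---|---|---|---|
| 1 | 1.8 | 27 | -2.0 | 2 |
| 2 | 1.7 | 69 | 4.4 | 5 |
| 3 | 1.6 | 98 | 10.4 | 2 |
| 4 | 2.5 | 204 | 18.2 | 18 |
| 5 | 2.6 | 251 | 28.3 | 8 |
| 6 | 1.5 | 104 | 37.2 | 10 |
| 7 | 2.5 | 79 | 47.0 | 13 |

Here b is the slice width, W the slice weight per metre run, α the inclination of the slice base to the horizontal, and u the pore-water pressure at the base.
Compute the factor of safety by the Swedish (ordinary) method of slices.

FS = 1.91

Ordinary method of slices: FS = Σ[c'·Δl_i + (W_i cosα_i − u_i·Δl_i)·tanφ'] / Σ W_i sinα_i, with Δl_i = b_i / cosα_i.
Slice 1: Δl = 1.8/cos(-2.0°) = 1.801 m; N'_1 = 27·cos(-2.0°) − 2·1.801 = 23.4; c'Δl = 22.87; W sinα = -0.9
Slice 2: Δl = 1.7/cos4.4° = 1.705 m; N'_2 = 69·cos4.4° − 5·1.705 = 60.3; c'Δl = 21.65; W sinα = 5.3
Slice 3: Δl = 1.6/cos10.4° = 1.627 m; N'_3 = 98·cos10.4° − 2·1.627 = 93.1; c'Δl = 20.66; W sinα = 17.7
Slice 4: Δl = 2.5/cos18.2° = 2.632 m; N'_4 = 204·cos18.2° − 18·2.632 = 146.4; c'Δl = 33.42; W sinα = 63.7
Slice 5: Δl = 2.6/cos28.3° = 2.953 m; N'_5 = 251·cos28.3° − 8·2.953 = 197.4; c'Δl = 37.50; W sinα = 119.0
Slice 6: Δl = 1.5/cos37.2° = 1.883 m; N'_6 = 104·cos37.2° − 10·1.883 = 64.0; c'Δl = 23.92; W sinα = 62.9
Slice 7: Δl = 2.5/cos47.0° = 3.666 m; N'_7 = 79·cos47.0° − 13·3.666 = 6.2; c'Δl = 46.55; W sinα = 57.8
Σc'Δl = 206.6 kN/m; ΣN' = 590.8 kN/m; ΣW sinα = 325.4 kN/m
Resisting = 206.6 + 590.8·tan35.1° = 206.6 + 415.2 = 621.8 kN/m
FS = 621.8 / 325.4 = 1.911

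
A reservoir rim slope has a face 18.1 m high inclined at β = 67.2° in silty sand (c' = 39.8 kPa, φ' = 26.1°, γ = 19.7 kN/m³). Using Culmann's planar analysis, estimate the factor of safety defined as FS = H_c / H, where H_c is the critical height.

H_c = (4c'/γ) · sinβ cosφ' / [1 − cos(β − φ')]
    = (4·39.8/19.7) · sin67.2°·cos26.1° / [1 − cos41.1°]
    = 8.081 · 0.8279 / 0.2464 = 27.15 m
FS = H_c / H = 27.15 / 18.1 = 1.500

FS = 1.50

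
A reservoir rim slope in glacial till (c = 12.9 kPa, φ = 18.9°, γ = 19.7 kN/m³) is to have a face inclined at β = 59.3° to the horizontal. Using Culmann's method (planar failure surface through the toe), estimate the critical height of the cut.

H_c = 8.94 m

Culmann's analysis gives the critical failure plane at α_cr = (β + φ)/2 = (59.3 + 18.9)/2 = 39.1°, and the critical height
H_c = (4c/γ) · sinβ cosφ / [1 − cos(β − φ)]
    = (4·12.9/19.7) · sin59.3°·cos18.9° / [1 − cos(40.4°)]
    = 2.619 · 0.8599·0.9461 / [1 − 0.7615]
    = 2.619 · 0.8135 / 0.2385
    = 8.94 m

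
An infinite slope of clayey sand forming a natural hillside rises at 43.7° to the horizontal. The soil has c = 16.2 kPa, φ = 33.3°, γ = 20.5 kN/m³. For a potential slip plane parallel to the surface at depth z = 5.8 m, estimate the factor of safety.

For an infinite slope with a slip plane parallel to the surface (no pore pressure): FS = [c + γz cos²β tanφ] / [γz sinβ cosβ].
γz = 20.5·5.8 = 118.90 kN/m²
Numerator = 16.2 + 118.90·cos²43.7°·tan33.3° = 16.2 + 118.90·0.5227·0.6569 = 57.023 kPa
Denominator = 118.90·sin43.7°·cos43.7° = 118.90·0.6909·0.7230 = 59.389 kPa
FS = 57.023 / 59.389 = 0.960

FS = 0.96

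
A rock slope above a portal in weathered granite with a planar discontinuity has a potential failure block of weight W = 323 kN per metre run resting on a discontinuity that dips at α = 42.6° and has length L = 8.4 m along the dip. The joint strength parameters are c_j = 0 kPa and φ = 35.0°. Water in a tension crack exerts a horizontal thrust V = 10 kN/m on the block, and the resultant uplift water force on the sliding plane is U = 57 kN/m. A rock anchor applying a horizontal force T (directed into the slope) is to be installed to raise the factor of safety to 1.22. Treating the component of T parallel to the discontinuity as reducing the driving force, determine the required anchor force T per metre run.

T = 112 kN/m

Resolving forces along and normal to the sliding plane, with the horizontal anchor force T adding T·sinα to the effective normal force and T·cosα acting up the plane against the driving force:
FS = [c_jL + (W cosα − U − V sinα + T sinα) tanφ] / [W sinα + V cosα − T cosα]
Without the anchor: N' = 174.0 kN/m, driving T_d = 226.0 kN/m, resisting R = 0·8.4 + 174.0·tan35.0° = 121.8 kN/m, FS = 0.54.
Setting FS = 1.22 and solving for T:
1.22·(226.0 − T cos42.6°) = 121.8 + T sin42.6°·tan35.0°
T·(sin42.6°·tan35.0° + 1.22·cos42.6°) = 1.22·226.0 − 121.8
T·(0.6769·0.7002 + 1.22·0.7361) = 275.7 − 121.8 = 153.9
T·1.3720 = 153.9
T = 112.2 kN/m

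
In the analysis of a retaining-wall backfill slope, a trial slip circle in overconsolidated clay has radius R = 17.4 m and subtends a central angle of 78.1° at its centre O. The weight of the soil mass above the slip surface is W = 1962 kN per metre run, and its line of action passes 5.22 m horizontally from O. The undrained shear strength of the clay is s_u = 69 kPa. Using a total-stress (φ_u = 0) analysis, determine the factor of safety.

FS = 2.78

Taking moments about the centre O, the resisting moment is provided by the undrained shear strength acting along the arc:
Arc length L_a = R·θ = 17.4·(78.1°·π/180) = 17.4·1.3631 = 23.72 m
M_R = s_u·L_a·R = 69·23.72·17.4 = 28475.8 kN·m/m
M_D = W·d = 1962·5.22 = 10241.6 kN·m/m
FS = M_R / M_D = 28475.8 / 10241.6 = 2.780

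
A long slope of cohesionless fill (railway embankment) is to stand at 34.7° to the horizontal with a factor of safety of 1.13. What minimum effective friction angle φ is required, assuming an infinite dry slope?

FS = tanφ/tanβ ⇒ tanφ = FS · tanβ = 1.13 · tan34.7° = 0.7824
φ = arctan(0.7824) = 38.04°

φ = 38.0°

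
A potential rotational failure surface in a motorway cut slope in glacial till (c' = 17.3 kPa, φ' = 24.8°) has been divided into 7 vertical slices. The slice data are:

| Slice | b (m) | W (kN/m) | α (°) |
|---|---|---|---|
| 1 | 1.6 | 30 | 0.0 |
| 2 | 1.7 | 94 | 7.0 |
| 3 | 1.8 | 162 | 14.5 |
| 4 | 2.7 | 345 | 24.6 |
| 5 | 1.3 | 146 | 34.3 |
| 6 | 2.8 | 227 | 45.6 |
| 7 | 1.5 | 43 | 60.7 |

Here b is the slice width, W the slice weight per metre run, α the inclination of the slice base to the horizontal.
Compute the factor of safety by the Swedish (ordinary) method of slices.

FS = 1.47

Ordinary method of slices: FS = Σ[c'·Δl_i + (W_i cosα_i)·tanφ'] / Σ W_i sinα_i, with Δl_i = b_i / cosα_i.
Slice 1: Δl = 1.6/cos0.0° = 1.600 m; N'_1 = 30·cos0.0° = 30.0; c'Δl = 27.68; W sinα = 0.0
Slice 2: Δl = 1.7/cos7.0° = 1.713 m; N'_2 = 94·cos7.0° = 93.3; c'Δl = 29.63; W sinα = 11.5
Slice 3: Δl = 1.8/cos14.5° = 1.859 m; N'_3 = 162·cos14.5° = 156.8; c'Δl = 32.16; W sinα = 40.6
Slice 4: Δl = 2.7/cos24.6° = 2.970 m; N'_4 = 345·cos24.6° = 313.7; c'Δl = 51.37; W sinα = 143.6
Slice 5: Δl = 1.3/cos34.3° = 1.574 m; N'_5 = 146·cos34.3° = 120.6; c'Δl = 27.22; W sinα = 82.3
Slice 6: Δl = 2.8/cos45.6° = 4.002 m; N'_6 = 227·cos45.6° = 158.8; c'Δl = 69.23; W sinα = 162.2
Slice 7: Δl = 1.5/cos60.7° = 3.065 m; N'_7 = 43·cos60.7° = 21.0; c'Δl = 53.03; W sinα = 37.5
Σc'Δl = 290.3 kN/m; ΣN' = 894.3 kN/m; ΣW sinα = 477.6 kN/m
Resisting = 290.3 + 894.3·tan24.8° = 290.3 + 413.2 = 703.6 kN/m
FS = 703.6 / 477.6 = 1.473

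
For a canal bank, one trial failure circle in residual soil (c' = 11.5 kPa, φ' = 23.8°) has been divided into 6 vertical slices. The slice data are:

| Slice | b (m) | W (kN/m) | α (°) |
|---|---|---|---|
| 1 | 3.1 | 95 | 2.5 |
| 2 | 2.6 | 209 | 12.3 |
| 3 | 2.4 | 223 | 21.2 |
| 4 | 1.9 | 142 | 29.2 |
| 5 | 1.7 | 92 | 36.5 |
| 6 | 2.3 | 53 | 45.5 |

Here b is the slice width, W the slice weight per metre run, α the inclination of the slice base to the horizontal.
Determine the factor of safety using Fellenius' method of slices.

FS = 1.75

Ordinary method of slices: FS = Σ[c'·Δl_i + (W_i cosα_i)·tanφ'] / Σ W_i sinα_i, with Δl_i = b_i / cosα_i.
Slice 1: Δl = 3.1/cos2.5° = 3.103 m; N'_1 = 95·cos2.5° = 94.9; c'Δl = 35.68; W sinα = 4.1
Slice 2: Δl = 2.6/cos12.3° = 2.661 m; N'_2 = 209·cos12.3° = 204.2; c'Δl = 30.60; W sinα = 44.5
Slice 3: Δl = 2.4/cos21.2° = 2.574 m; N'_3 = 223·cos21.2° = 207.9; c'Δl = 29.60; W sinα = 80.6
Slice 4: Δl = 1.9/cos29.2° = 2.177 m; N'_4 = 142·cos29.2° = 124.0; c'Δl = 25.03; W sinα = 69.3
Slice 5: Δl = 1.7/cos36.5° = 2.115 m; N'_5 = 92·cos36.5° = 74.0; c'Δl = 24.32; W sinα = 54.7
Slice 6: Δl = 2.3/cos45.5° = 3.281 m; N'_6 = 53·cos45.5° = 37.1; c'Δl = 37.74; W sinα = 37.8
Σc'Δl = 183.0 kN/m; ΣN' = 742.1 kN/m; ΣW sinα = 291.1 kN/m
Resisting = 183.0 + 742.1·tan23.8° = 183.0 + 327.3 = 510.3 kN/m
FS = 510.3 / 291.1 = 1.753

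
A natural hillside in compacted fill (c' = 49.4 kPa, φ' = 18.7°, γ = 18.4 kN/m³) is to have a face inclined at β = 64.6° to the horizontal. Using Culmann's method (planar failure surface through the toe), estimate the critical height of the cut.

H_c = 30.22 m

Culmann's analysis gives the critical failure plane at α_cr = (β + φ')/2 = (64.6 + 18.7)/2 = 41.6°, and the critical height
H_c = (4c'/γ) · sinβ cosφ' / [1 − cos(β − φ')]
    = (4·49.4/18.4) · sin64.6°·cos18.7° / [1 − cos(45.9°)]
    = 10.739 · 0.9033·0.9472 / [1 − 0.6959]
    = 10.739 · 0.8556 / 0.3041
    = 30.22 m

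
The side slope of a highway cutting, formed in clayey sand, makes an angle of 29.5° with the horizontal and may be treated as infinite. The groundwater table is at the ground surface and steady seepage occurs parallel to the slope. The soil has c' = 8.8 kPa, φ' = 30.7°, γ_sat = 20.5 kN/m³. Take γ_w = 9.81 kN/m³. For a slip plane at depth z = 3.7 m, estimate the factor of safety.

FS = 0.82

With seepage parallel to the slope and the water table at the surface, the effective normal stress on the slip plane uses the buoyant unit weight γ' = γ_sat − γ_w while the driving shear stress uses γ_sat:
FS = [c' + γ' z cos²β tanφ'] / [γ_sat z sinβ cosβ]
γ' = 20.5 − 9.81 = 10.69 kN/m³
Numerator = 8.8 + 10.69·3.7·cos²29.5°·tan30.7° = 8.8 + 10.69·3.7·0.7575·0.5938 = 26.590 kPa
Denominator = 20.5·3.7·sin29.5°·cos29.5° = 20.5·3.7·0.4924·0.8704 = 32.508 kPa
FS = 26.590 / 32.508 = 0.818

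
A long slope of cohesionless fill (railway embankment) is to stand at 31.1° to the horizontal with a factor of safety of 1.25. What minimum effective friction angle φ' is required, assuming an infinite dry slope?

φ' = 37.0°

FS = tanφ'/tanβ ⇒ tanφ' = FS · tanβ = 1.25 · tan31.1° = 0.7540
φ' = arctan(0.7540) = 37.02°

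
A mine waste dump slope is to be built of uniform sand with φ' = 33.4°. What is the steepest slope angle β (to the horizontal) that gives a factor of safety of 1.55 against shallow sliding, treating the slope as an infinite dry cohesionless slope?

β = 23.0°

For an infinite dry cohesionless slope FS = tanφ'/tanβ, so tanβ = tanφ' / FS.
tanβ = tan33.4° / 1.55 = 0.6594 / 1.55 = 0.4254
β = arctan(0.4254) = 23.05°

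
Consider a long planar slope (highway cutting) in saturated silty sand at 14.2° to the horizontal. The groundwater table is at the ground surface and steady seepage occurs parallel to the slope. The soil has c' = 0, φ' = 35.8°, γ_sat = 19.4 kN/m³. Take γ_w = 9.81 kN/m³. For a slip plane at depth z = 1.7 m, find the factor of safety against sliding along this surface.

With seepage parallel to the slope and the water table at the surface, the effective normal stress on the slip plane uses the buoyant unit weight γ' = γ_sat − γ_w while the driving shear stress uses γ_sat:
FS = [c' + γ' z cos²β tanφ'] / [γ_sat z sinβ cosβ]
(For c' = 0 this reduces to FS = (γ'/γ_sat)·tanφ'/tanβ.)
γ' = 19.4 − 9.81 = 9.59 kN/m³
Numerator = 0.0 + 9.59·1.7·cos²14.2°·tan35.8° = 0.0 + 9.59·1.7·0.9398·0.7212 = 11.051 kPa
Denominator = 19.4·1.7·sin14.2°·cos14.2° = 19.4·1.7·0.2453·0.9694 = 7.843 kPa
FS = 11.051 / 7.843 = 1.409

FS = 1.41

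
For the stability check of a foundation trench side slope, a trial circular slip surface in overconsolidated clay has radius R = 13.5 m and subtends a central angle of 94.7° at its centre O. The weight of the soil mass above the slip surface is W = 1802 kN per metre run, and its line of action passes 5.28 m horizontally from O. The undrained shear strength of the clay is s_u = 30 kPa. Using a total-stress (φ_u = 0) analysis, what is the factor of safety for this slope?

Taking moments about the centre O, the resisting moment is provided by the undrained shear strength acting along the arc:
Arc length L_a = R·θ = 13.5·(94.7°·π/180) = 13.5·1.6528 = 22.31 m
M_R = s_u·L_a·R = 30·22.31·13.5 = 9036.8 kN·m/m
M_D = W·d = 1802·5.28 = 9514.6 kN·m/m
FS = M_R / M_D = 9036.8 / 9514.6 = 0.950

FS = 0.95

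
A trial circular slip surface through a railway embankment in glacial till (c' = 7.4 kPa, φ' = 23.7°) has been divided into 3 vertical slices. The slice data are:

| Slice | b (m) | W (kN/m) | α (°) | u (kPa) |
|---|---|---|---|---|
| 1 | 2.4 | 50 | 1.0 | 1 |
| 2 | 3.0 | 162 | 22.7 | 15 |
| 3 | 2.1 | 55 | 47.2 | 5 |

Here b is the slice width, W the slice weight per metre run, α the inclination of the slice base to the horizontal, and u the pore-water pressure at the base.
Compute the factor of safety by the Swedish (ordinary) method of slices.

Ordinary method of slices: FS = Σ[c'·Δl_i + (W_i cosα_i − u_i·Δl_i)·tanφ'] / Σ W_i sinα_i, with Δl_i = b_i / cosα_i.
Slice 1: Δl = 2.4/cos1.0° = 2.400 m; N'_1 = 50·cos1.0° − 1·2.400 = 47.6; c'Δl = 17.76; W sinα = 0.9
Slice 2: Δl = 3.0/cos22.7° = 3.252 m; N'_2 = 162·cos22.7° − 15·3.252 = 100.7; c'Δl = 24.06; W sinα = 62.5
Slice 3: Δl = 2.1/cos47.2° = 3.091 m; N'_3 = 55·cos47.2° − 5·3.091 = 21.9; c'Δl = 22.87; W sinα = 40.4
Σc'Δl = 64.7 kN/m; ΣN' = 170.2 kN/m; ΣW sinα = 103.7 kN/m
Resisting = 64.7 + 170.2·tan23.7° = 64.7 + 74.7 = 139.4 kN/m
FS = 139.4 / 103.7 = 1.344

FS = 1.34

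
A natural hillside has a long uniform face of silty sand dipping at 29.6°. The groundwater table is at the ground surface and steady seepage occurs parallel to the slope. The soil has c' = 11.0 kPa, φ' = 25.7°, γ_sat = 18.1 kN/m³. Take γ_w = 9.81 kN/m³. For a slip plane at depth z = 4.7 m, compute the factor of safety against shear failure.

FS = 0.69

With seepage parallel to the slope and the water table at the surface, the effective normal stress on the slip plane uses the buoyant unit weight γ' = γ_sat − γ_w while the driving shear stress uses γ_sat:
FS = [c' + γ' z cos²β tanφ'] / [γ_sat z sinβ cosβ]
γ' = 18.1 − 9.81 = 8.29 kN/m³
Numerator = 11.0 + 8.29·4.7·cos²29.6°·tan25.7° = 11.0 + 8.29·4.7·0.7560·0.4813 = 25.177 kPa
Denominator = 18.1·4.7·sin29.6°·cos29.6° = 18.1·4.7·0.4939·0.8695 = 36.536 kPa
FS = 25.177 / 36.536 = 0.689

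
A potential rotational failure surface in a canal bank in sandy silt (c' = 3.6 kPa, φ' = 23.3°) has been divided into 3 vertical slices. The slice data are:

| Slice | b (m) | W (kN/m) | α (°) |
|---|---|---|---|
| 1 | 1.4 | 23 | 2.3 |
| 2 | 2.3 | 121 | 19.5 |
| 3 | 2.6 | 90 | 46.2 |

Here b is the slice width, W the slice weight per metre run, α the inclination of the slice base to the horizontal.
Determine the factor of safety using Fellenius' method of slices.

FS = 1.07

Ordinary method of slices: FS = Σ[c'·Δl_i + (W_i cosα_i)·tanφ'] / Σ W_i sinα_i, with Δl_i = b_i / cosα_i.
Slice 1: Δl = 1.4/cos2.3° = 1.401 m; N'_1 = 23·cos2.3° = 23.0; c'Δl = 5.04; W sinα = 0.9
Slice 2: Δl = 2.3/cos19.5° = 2.440 m; N'_2 = 121·cos19.5° = 114.1; c'Δl = 8.78; W sinα = 40.4
Slice 3: Δl = 2.6/cos46.2° = 3.756 m; N'_3 = 90·cos46.2° = 62.3; c'Δl = 13.52; W sinα = 65.0
Σc'Δl = 27.4 kN/m; ΣN' = 199.3 kN/m; ΣW sinα = 106.3 kN/m
Resisting = 27.4 + 199.3·tan23.3° = 27.4 + 85.8 = 113.2 kN/m
FS = 113.2 / 106.3 = 1.065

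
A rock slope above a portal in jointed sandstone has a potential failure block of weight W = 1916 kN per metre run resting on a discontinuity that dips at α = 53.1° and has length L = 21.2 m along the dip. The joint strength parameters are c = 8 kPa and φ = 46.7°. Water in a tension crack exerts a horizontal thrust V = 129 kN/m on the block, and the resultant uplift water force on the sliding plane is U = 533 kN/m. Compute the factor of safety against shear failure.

FS = 0.44

Resolving the block weight along and normal to the plane and applying the Mohr–Coulomb strength on the joint:
N' = W cosα − U − V sinα = 1916·cos53.1° − 533 − 129·sin53.1° = 514.2 kN/m
Driving force T = W sinα + V cosα = 1916·sin53.1° + 129·cos53.1° = 1609.7 kN/m
Resisting force R = c·L + N'·tanφ = 8·21.2 + 514.2·tan46.7° = 169.6 + 545.7 = 715.3 kN/m
FS = R / T = 715.3 / 1609.7 = 0.444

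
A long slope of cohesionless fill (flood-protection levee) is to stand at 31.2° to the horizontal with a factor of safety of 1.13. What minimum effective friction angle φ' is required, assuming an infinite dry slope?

φ' = 34.4°

FS = tanφ'/tanβ ⇒ tanφ' = FS · tanβ = 1.13 · tan31.2° = 0.6844
φ' = arctan(0.6844) = 34.39°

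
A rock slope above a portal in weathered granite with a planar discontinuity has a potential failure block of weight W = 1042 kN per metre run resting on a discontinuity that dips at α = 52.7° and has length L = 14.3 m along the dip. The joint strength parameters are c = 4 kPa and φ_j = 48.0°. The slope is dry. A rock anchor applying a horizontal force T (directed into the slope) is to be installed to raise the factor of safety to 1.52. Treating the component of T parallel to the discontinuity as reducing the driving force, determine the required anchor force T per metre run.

T = 278 kN/m

Resolving forces along and normal to the sliding plane, with the horizontal anchor force T adding T·sinα to the effective normal force and T·cosα acting up the plane against the driving force:
FS = [cL + (W cosα + T sinα) tanφ_j] / [W sinα − T cosα]
Without the anchor: N' = 631.4 kN/m, driving T_d = 828.9 kN/m, resisting R = 4·14.3 + 631.4·tan48.0° = 758.5 kN/m, FS = 0.92.
Setting FS = 1.52 and solving for T:
1.52·(828.9 − T cos52.7°) = 758.5 + T sin52.7°·tan48.0°
T·(sin52.7°·tan48.0° + 1.52·cos52.7°) = 1.52·828.9 − 758.5
T·(0.7955·1.1106 + 1.52·0.6060) = 1259.9 − 758.5 = 501.4
T·1.8046 = 501.4
T = 277.9 kN/m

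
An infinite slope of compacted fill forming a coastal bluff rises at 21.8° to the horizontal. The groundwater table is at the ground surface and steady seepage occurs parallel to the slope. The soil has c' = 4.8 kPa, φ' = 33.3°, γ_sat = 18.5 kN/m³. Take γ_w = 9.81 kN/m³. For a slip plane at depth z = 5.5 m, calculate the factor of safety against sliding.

FS = 0.91

With seepage parallel to the slope and the water table at the surface, the effective normal stress on the slip plane uses the buoyant unit weight γ' = γ_sat − γ_w while the driving shear stress uses γ_sat:
FS = [c' + γ' z cos²β tanφ'] / [γ_sat z sinβ cosβ]
γ' = 18.5 − 9.81 = 8.69 kN/m³
Numerator = 4.8 + 8.69·5.5·cos²21.8°·tan33.3° = 4.8 + 8.69·5.5·0.8621·0.6569 = 31.866 kPa
Denominator = 18.5·5.5·sin21.8°·cos21.8° = 18.5·5.5·0.3714·0.9285 = 35.084 kPa
FS = 31.866 / 35.084 = 0.908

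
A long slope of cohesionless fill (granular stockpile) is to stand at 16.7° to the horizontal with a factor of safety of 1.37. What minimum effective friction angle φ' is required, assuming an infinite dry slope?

φ' = 22.3°

FS = tanφ'/tanβ ⇒ tanφ' = FS · tanβ = 1.37 · tan16.7° = 0.4110
φ' = arctan(0.4110) = 22.34°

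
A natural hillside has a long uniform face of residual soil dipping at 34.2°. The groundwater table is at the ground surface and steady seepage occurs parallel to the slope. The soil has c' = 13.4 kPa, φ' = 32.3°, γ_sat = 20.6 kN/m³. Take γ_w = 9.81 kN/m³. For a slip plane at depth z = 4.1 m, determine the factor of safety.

With seepage parallel to the slope and the water table at the surface, the effective normal stress on the slip plane uses the buoyant unit weight γ' = γ_sat − γ_w while the driving shear stress uses γ_sat:
FS = [c' + γ' z cos²β tanφ'] / [γ_sat z sinβ cosβ]
γ' = 20.6 − 9.81 = 10.79 kN/m³
Numerator = 13.4 + 10.79·4.1·cos²34.2°·tan32.3° = 13.4 + 10.79·4.1·0.6841·0.6322 = 32.531 kPa
Denominator = 20.6·4.1·sin34.2°·cos34.2° = 20.6·4.1·0.5621·0.8271 = 39.264 kPa
FS = 32.531 / 39.264 = 0.829

FS = 0.83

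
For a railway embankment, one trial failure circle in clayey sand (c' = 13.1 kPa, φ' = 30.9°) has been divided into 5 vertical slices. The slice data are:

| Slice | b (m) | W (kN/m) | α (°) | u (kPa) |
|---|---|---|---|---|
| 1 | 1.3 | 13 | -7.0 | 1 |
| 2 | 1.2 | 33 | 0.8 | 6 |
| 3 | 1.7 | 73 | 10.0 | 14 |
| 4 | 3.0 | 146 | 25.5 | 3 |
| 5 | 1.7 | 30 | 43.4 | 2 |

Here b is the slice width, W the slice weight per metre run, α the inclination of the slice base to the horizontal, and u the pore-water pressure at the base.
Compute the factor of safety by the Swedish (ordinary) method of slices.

FS = 2.78

Ordinary method of slices: FS = Σ[c'·Δl_i + (W_i cosα_i − u_i·Δl_i)·tanφ'] / Σ W_i sinα_i, with Δl_i = b_i / cosα_i.
Slice 1: Δl = 1.3/cos(-7.0°) = 1.310 m; N'_1 = 13·cos(-7.0°) − 1·1.310 = 11.6; c'Δl = 17.16; W sinα = -1.6
Slice 2: Δl = 1.2/cos0.8° = 1.200 m; N'_2 = 33·cos0.8° − 6·1.200 = 25.8; c'Δl = 15.72; W sinα = 0.5
Slice 3: Δl = 1.7/cos10.0° = 1.726 m; N'_3 = 73·cos10.0° − 14·1.726 = 47.7; c'Δl = 22.61; W sinα = 12.7
Slice 4: Δl = 3.0/cos25.5° = 3.324 m; N'_4 = 146·cos25.5° − 3·3.324 = 121.8; c'Δl = 43.54; W sinα = 62.9
Slice 5: Δl = 1.7/cos43.4° = 2.340 m; N'_5 = 30·cos43.4° − 2·2.340 = 17.1; c'Δl = 30.65; W sinα = 20.6
Σc'Δl = 129.7 kN/m; ΣN' = 224.0 kN/m; ΣW sinα = 95.0 kN/m
Resisting = 129.7 + 224.0·tan30.9° = 129.7 + 134.1 = 263.8 kN/m
FS = 263.8 / 95.0 = 2.776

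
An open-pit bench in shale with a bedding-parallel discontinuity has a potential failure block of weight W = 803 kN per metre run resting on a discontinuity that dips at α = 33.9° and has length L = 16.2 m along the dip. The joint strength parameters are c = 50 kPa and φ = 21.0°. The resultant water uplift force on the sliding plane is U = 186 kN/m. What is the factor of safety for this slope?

FS = 2.22

Resolving the block weight along and normal to the plane and applying the Mohr–Coulomb strength on the joint:
N' = W cosα − U = 803·cos33.9° − 186 = 480.5 kN/m
Driving force T = W sinα = 803·sin33.9° = 447.9 kN/m
Resisting force R = c·L + N'·tanφ = 50·16.2 + 480.5·tan21.0° = 810.0 + 184.4 = 994.4 kN/m
FS = R / T = 994.4 / 447.9 = 2.220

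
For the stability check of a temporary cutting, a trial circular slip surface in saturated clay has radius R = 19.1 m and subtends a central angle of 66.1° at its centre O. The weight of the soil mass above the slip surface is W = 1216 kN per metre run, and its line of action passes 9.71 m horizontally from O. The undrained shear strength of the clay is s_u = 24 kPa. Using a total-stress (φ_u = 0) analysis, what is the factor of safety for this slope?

Taking moments about the centre O, the resisting moment is provided by the undrained shear strength acting along the arc:
Arc length L_a = R·θ = 19.1·(66.1°·π/180) = 19.1·1.1537 = 22.03 m
M_R = s_u·L_a·R = 24·22.03·19.1 = 10100.8 kN·m/m
M_D = W·d = 1216·9.71 = 11807.4 kN·m/m
FS = M_R / M_D = 10100.8 / 11807.4 = 0.855

FS = 0.86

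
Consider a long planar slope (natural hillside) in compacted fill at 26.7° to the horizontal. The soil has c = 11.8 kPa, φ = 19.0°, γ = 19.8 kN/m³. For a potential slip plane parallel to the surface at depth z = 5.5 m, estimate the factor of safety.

FS = 0.95

For an infinite slope with a slip plane parallel to the surface (no pore pressure): FS = [c + γz cos²β tanφ] / [γz sinβ cosβ].
γz = 19.8·5.5 = 108.90 kN/m²
Numerator = 11.8 + 108.90·cos²26.7°·tan19.0° = 11.8 + 108.90·0.7981·0.3443 = 41.727 kPa
Denominator = 108.90·sin26.7°·cos26.7° = 108.90·0.4493·0.8934 = 43.713 kPa
FS = 41.727 / 43.713 = 0.955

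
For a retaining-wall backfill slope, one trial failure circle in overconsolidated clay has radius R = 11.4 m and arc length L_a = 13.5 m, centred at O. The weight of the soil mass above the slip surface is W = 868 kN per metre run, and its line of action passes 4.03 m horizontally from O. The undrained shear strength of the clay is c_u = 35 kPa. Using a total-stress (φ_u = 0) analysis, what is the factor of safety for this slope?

FS = 1.54

Taking moments about the centre O, the resisting moment is provided by the undrained shear strength acting along the arc:
M_R = c_u·L_a·R = 35·13.50·11.4 = 5386.5 kN·m/m
M_D = W·d = 868·4.03 = 3498.0 kN·m/m
FS = M_R / M_D = 5386.5 / 3498.0 = 1.540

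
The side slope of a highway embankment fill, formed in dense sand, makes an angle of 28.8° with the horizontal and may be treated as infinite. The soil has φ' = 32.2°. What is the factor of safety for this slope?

For a dry cohesionless infinite slope the factor of safety is FS = tanφ' / tanβ.
FS = tan32.2° / tan28.8° = 0.6297 / 0.5498 = 1.145

FS = 1.15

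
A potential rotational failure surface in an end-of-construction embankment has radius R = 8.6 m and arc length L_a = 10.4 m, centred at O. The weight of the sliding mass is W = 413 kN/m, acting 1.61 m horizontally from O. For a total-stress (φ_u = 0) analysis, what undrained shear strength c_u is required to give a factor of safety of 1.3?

c_u = 9.7 kPa

FS = c_u·L_a·R / (W·d), so c_u = FS·W·d / (L_a·R).
c_u = 1.3·413·1.61 / (10.40·8.6) = 864.4 / 89.44 = 9.66 kPa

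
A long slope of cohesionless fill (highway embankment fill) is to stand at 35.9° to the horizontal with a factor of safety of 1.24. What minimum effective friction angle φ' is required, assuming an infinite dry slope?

φ' = 41.9°

FS = tanφ'/tanβ ⇒ tanφ' = FS · tanβ = 1.24 · tan35.9° = 0.8976
φ' = arctan(0.8976) = 41.91°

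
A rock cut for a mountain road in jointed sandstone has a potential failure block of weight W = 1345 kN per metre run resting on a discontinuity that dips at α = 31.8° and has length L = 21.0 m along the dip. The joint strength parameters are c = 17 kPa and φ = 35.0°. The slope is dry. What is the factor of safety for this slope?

FS = 1.63

Resolving the block weight along and normal to the plane and applying the Mohr–Coulomb strength on the joint:
N' = W cosα = 1345·cos31.8° = 1143.1 kN/m
Driving force T = W sinα = 1345·sin31.8° = 708.8 kN/m
Resisting force R = c·L + N'·tanφ = 17·21.0 + 1143.1·tan35.0° = 357.0 + 800.4 = 1157.4 kN/m
FS = R / T = 1157.4 / 708.8 = 1.633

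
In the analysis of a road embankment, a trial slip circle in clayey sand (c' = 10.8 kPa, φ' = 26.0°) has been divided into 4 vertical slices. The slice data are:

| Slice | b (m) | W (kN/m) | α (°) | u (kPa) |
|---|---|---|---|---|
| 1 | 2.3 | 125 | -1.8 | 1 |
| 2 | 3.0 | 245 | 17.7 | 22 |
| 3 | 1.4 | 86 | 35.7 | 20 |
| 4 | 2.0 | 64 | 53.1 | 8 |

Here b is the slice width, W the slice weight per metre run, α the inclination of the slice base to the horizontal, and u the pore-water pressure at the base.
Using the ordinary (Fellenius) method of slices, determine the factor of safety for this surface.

FS = 1.61

Ordinary method of slices: FS = Σ[c'·Δl_i + (W_i cosα_i − u_i·Δl_i)·tanφ'] / Σ W_i sinα_i, with Δl_i = b_i / cosα_i.
Slice 1: Δl = 2.3/cos(-1.8°) = 2.301 m; N'_1 = 125·cos(-1.8°) − 1·2.301 = 122.6; c'Δl = 24.85; W sinα = -3.9
Slice 2: Δl = 3.0/cos17.7° = 3.149 m; N'_2 = 245·cos17.7° − 22·3.149 = 164.1; c'Δl = 34.01; W sinα = 74.5
Slice 3: Δl = 1.4/cos35.7° = 1.724 m; N'_3 = 86·cos35.7° − 20·1.724 = 35.4; c'Δl = 18.62; W sinα = 50.2
Slice 4: Δl = 2.0/cos53.1° = 3.331 m; N'_4 = 64·cos53.1° − 8·3.331 = 11.8; c'Δl = 35.97; W sinα = 51.2
Σc'Δl = 113.5 kN/m; ΣN' = 333.9 kN/m; ΣW sinα = 171.9 kN/m
Resisting = 113.5 + 333.9·tan26.0° = 113.5 + 162.9 = 276.3 kN/m
FS = 276.3 / 171.9 = 1.607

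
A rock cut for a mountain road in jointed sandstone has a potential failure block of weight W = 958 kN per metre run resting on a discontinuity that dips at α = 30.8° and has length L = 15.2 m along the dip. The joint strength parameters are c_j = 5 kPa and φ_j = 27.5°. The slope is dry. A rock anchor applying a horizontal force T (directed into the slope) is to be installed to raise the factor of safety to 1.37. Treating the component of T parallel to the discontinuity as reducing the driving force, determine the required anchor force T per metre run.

T = 116 kN/m

Resolving forces along and normal to the sliding plane, with the horizontal anchor force T adding T·sinα to the effective normal force and T·cosα acting up the plane against the driving force:
FS = [c_jL + (W cosα + T sinα) tanφ_j] / [W sinα − T cosα]
Without the anchor: N' = 822.9 kN/m, driving T_d = 490.5 kN/m, resisting R = 5·15.2 + 822.9·tan27.5° = 504.4 kN/m, FS = 1.03.
Setting FS = 1.37 and solving for T:
1.37·(490.5 − T cos30.8°) = 504.4 + T sin30.8°·tan27.5°
T·(sin30.8°·tan27.5° + 1.37·cos30.8°) = 1.37·490.5 − 504.4
T·(0.5120·0.5206 + 1.37·0.8590) = 672.0 − 504.4 = 167.7
T·1.4433 = 167.7
T = 116.2 kN/m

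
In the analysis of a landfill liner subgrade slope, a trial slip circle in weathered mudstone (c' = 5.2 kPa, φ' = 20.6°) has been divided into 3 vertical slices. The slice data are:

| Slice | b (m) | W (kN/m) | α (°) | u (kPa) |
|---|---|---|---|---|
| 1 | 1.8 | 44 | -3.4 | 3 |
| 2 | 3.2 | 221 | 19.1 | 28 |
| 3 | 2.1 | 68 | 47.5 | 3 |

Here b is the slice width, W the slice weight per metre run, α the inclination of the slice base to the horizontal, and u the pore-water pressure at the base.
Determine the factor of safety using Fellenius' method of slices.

FS = 0.95

Ordinary method of slices: FS = Σ[c'·Δl_i + (W_i cosα_i − u_i·Δl_i)·tanφ'] / Σ W_i sinα_i, with Δl_i = b_i / cosα_i.
Slice 1: Δl = 1.8/cos(-3.4°) = 1.803 m; N'_1 = 44·cos(-3.4°) − 3·1.803 = 38.5; c'Δl = 9.38; W sinα = -2.6
Slice 2: Δl = 3.2/cos19.1° = 3.386 m; N'_2 = 221·cos19.1° − 28·3.386 = 114.0; c'Δl = 17.61; W sinα = 72.3
Slice 3: Δl = 2.1/cos47.5° = 3.108 m; N'_3 = 68·cos47.5° − 3·3.108 = 36.6; c'Δl = 16.16; W sinα = 50.1
Σc'Δl = 43.1 kN/m; ΣN' = 189.1 kN/m; ΣW sinα = 119.8 kN/m
Resisting = 43.1 + 189.1·tan20.6° = 43.1 + 71.1 = 114.2 kN/m
FS = 114.2 / 119.8 = 0.953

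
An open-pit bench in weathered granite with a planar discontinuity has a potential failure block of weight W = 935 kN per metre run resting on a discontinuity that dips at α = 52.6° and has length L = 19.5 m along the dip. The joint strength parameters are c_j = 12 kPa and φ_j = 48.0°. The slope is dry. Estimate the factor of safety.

Resolving the block weight along and normal to the plane and applying the Mohr–Coulomb strength on the joint:
N' = W cosα = 935·cos52.6° = 567.9 kN/m
Driving force T = W sinα = 935·sin52.6° = 742.8 kN/m
Resisting force R = c_j·L + N'·tanφ_j = 12·19.5 + 567.9·tan48.0° = 234.0 + 630.7 = 864.7 kN/m
FS = R / T = 864.7 / 742.8 = 1.164

FS = 1.16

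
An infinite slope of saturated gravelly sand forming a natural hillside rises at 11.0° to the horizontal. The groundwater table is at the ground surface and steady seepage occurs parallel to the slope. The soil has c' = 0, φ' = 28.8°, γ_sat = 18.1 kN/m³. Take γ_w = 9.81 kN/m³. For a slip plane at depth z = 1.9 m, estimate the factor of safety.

FS = 1.30

With seepage parallel to the slope and the water table at the surface, the effective normal stress on the slip plane uses the buoyant unit weight γ' = γ_sat − γ_w while the driving shear stress uses γ_sat:
FS = [c' + γ' z cos²β tanφ'] / [γ_sat z sinβ cosβ]
(For c' = 0 this reduces to FS = (γ'/γ_sat)·tanφ'/tanβ.)
γ' = 18.1 − 9.81 = 8.29 kN/m³
Numerator = 0.0 + 8.29·1.9·cos²11.0°·tan28.8° = 0.0 + 8.29·1.9·0.9636·0.5498 = 8.344 kPa
Denominator = 18.1·1.9·sin11.0°·cos11.0° = 18.1·1.9·0.1908·0.9816 = 6.441 kPa
FS = 8.344 / 6.441 = 1.295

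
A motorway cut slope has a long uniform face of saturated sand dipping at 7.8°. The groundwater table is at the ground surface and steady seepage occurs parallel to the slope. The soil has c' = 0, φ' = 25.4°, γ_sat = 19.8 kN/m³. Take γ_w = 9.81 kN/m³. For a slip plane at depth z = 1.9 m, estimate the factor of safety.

FS = 1.75

With seepage parallel to the slope and the water table at the surface, the effective normal stress on the slip plane uses the buoyant unit weight γ' = γ_sat − γ_w while the driving shear stress uses γ_sat:
FS = [c' + γ' z cos²β tanφ'] / [γ_sat z sinβ cosβ]
(For c' = 0 this reduces to FS = (γ'/γ_sat)·tanφ'/tanβ.)
γ' = 19.8 − 9.81 = 9.99 kN/m³
Numerator = 0.0 + 9.99·1.9·cos²7.8°·tan25.4° = 0.0 + 9.99·1.9·0.9816·0.4748 = 8.847 kPa
Denominator = 19.8·1.9·sin7.8°·cos7.8° = 19.8·1.9·0.1357·0.9907 = 5.058 kPa
FS = 8.847 / 5.058 = 1.749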